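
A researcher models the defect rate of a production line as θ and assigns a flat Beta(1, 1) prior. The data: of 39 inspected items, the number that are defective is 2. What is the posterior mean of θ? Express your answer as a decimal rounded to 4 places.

Observing 2 successes and 37 failures updates Beta(1, 1) by adding the success and failure counts to the two shape parameters: α = 1+2 = 3, β = 1+37 = 38.
E[θ | data] = 3/(3+38) = 0.0732.

Posterior mean ≈ 0.0732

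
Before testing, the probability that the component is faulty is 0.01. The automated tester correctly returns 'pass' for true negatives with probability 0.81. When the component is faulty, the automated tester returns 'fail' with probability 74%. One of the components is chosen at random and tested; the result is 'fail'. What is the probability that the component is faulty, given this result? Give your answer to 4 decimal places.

Write H for 'the component is faulty'. Prior odds H:¬H = 0.01/0.99 = 0.010101. For the 'fail' outcome, the likelihood ratio is 0.74/0.19 = 3.8947.
Posterior odds = 0.010101 × 3.8947 = 0.039341, so P(H|E) = 0.039341/(1+0.039341) = 0.0379.

P(H | E) ≈ 0.0379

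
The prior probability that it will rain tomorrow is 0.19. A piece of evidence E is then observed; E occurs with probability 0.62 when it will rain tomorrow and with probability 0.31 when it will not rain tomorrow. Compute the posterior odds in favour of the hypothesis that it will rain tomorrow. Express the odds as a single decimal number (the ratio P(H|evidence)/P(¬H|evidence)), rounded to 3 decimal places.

Posterior odds ≈ 0.469

Prior odds = 0.19/(1−0.19) = 0.23457.
Likelihood ratio for E = 0.62/0.31 = 2.0000.
Posterior odds = prior odds × LR = 0.46914.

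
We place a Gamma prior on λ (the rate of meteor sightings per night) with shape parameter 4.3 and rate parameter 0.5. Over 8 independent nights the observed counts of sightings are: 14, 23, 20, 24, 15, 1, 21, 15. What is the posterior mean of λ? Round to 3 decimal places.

Posterior mean ≈ 16.153

The Poisson likelihood adds the total count to the shape and the number of exposure periods to the rate. Here ∑xᵢ = 133 and n = 8, so shape 4.3→137.3 and rate 0.5→8.5.
Posterior mean = shape/rate = 137.3/8.5 = 16.153.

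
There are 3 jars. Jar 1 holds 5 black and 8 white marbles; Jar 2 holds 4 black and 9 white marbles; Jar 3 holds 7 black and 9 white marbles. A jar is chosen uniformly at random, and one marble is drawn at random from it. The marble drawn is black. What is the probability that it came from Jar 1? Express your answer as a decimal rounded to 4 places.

Tabulate prior·likelihood by source: [1] prior 0.333333, lik 0.3846, product 0.1282; [2] prior 0.333333, lik 0.3077, product 0.1026; [3] prior 0.333333, lik 0.4375, product 0.1458.
Normalizing constant = 0.37660; the posterior for Jar 1 is its product over the sum, 0.1282/0.37660 = 0.3404.

Posterior probability ≈ 0.3404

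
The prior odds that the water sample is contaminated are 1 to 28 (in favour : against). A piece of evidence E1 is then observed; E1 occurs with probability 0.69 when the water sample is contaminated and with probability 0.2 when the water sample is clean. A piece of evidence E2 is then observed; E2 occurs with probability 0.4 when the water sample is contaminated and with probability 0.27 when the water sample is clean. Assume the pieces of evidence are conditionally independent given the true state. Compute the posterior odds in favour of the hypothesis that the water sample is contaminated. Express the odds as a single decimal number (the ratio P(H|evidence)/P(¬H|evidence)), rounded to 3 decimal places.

Prior odds = 1/28 = 0.035714. In log-odds, ln(0.035714) = -3.3322.
Add log likelihood ratios: ln(3.4500) + ln(1.4815) = 1.6314.
Posterior log-odds = -1.7008, so posterior odds = exp(-1.7008) = 0.18254.

Posterior odds ≈ 0.183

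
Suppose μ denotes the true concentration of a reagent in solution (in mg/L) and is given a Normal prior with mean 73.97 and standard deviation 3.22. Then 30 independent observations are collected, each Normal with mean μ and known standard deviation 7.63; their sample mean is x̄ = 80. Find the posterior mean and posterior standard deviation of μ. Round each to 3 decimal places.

Posterior mean ≈ 79.049; posterior SD ≈ 1.279

With known σ, the Normal prior is conjugate. Weight on the data is w = (n/σ²)/(n/σ² + 1/τ₀²) = 0.515314/(0.515314+0.0964469) = 0.84235.
Posterior mean = w·x̄ + (1−w)·μ₀ = 0.84235·80 + 0.15765·73.97 = 79.049. Posterior variance = 1/(0.515314+0.0964469) = 1.63462, so SD = 1.279.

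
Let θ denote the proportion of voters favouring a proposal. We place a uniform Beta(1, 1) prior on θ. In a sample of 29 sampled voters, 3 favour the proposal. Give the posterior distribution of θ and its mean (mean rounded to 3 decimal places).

Posterior: Beta(4, 27); mean ≈ 0.129

Observing 3 successes and 26 failures updates Beta(1, 1) by adding the success and failure counts to the two shape parameters: α = 1+3 = 4, β = 1+26 = 27.
Posterior mean = α/(α+β) = 4/31 = 0.129.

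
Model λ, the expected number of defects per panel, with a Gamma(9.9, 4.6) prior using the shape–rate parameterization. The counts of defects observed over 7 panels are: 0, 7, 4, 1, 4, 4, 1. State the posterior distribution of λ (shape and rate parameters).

Posterior: Gamma(shape=30.9, rate=11.6)

The Poisson likelihood adds the total count to the shape and the number of exposure periods to the rate. Here ∑xᵢ = 21 and n = 7, so shape 9.9→30.9 and rate 4.6→11.6.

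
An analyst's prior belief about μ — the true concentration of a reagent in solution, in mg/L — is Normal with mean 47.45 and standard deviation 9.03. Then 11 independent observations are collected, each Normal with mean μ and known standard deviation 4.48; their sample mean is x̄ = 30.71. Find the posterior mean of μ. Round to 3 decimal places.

Posterior mean ≈ 31.076

With known σ, the Normal prior is conjugate. Weight on the data is w = (n/σ²)/(n/σ² + 1/τ₀²) = 0.548071/(0.548071+0.0122638) = 0.97811.
Posterior mean = w·x̄ + (1−w)·μ₀ = 0.97811·30.71 + 0.021887·47.45 = 31.076.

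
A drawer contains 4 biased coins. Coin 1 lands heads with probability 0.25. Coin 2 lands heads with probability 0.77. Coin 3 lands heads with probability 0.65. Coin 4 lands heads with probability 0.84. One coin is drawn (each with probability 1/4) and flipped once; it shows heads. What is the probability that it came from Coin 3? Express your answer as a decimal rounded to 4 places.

Posterior probability ≈ 0.2590

Tabulate prior·likelihood by source: [1] prior 0.25, lik 0.25, product 0.06250; [2] prior 0.25, lik 0.77, product 0.1925; [3] prior 0.25, lik 0.65, product 0.1625; [4] prior 0.25, lik 0.84, product 0.2100.
Normalizing constant = 0.62750; the posterior for Coin 3 is its product over the sum, 0.1625/0.62750 = 0.2590.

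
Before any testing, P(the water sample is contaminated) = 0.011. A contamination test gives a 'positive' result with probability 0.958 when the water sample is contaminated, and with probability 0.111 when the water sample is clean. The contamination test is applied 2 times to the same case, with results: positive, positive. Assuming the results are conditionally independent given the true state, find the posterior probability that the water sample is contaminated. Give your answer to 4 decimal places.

Let H be the event that the water sample is contaminated; start with P(H) = 0.011. P('positive'|H) = 0.958, P('positive'|¬H) = 0.111.
Update on result 1 ('positive'): P(H) ← 0.958·0.0110 / (0.958·0.0110 + 0.111·0.9890) = 0.010538/0.12032 = 0.0876.
Update on result 2 ('positive'): P(H) ← 0.958·0.0876 / (0.958·0.0876 + 0.111·0.9124) = 0.083907/0.18518 = 0.4531.

Posterior P(H) ≈ 0.4531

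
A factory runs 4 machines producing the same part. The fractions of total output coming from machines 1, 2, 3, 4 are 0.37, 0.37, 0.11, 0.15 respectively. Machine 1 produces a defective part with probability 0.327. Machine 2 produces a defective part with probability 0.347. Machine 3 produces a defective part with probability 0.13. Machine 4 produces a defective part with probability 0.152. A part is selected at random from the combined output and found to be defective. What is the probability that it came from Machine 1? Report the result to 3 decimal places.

P(defective|M1) = 0.327; P(defective|M2) = 0.347; P(defective|M3) = 0.13; P(defective|M4) = 0.152.
Prior × likelihood for each source: 0.37·0.327=0.1210, 0.37·0.347=0.1284, 0.11·0.13=0.01430, 0.15·0.152=0.02280. Summing gives P(defective) = 0.28648.
P(Machine 1 | defective) = 0.1210 / 0.28648 = 0.422.

Posterior probability ≈ 0.422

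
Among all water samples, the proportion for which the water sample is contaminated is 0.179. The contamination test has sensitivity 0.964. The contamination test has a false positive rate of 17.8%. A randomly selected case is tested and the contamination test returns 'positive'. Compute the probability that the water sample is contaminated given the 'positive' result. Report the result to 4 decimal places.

P(H | E) ≈ 0.5414

Write H for 'the water sample is contaminated'. Prior odds H:¬H = 0.179/0.821 = 0.21803. For the 'positive' outcome, the likelihood ratio is 0.964/0.178 = 5.4157.
Posterior odds = 0.21803 × 5.4157 = 1.1808, so P(H|E) = 1.1808/(1+1.1808) = 0.5414.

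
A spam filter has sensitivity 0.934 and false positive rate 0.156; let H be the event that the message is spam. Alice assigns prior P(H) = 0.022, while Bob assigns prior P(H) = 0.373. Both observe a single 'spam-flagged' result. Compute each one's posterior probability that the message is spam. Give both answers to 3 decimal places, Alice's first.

Alice: 0.119; Bob: 0.781

P('+'|H) = 0.934, P('+'|¬H) = 0.156.
Alice: numerator 0.934·0.022 = 0.020548; evidence = 0.020548+0.156·0.978 = 0.17312; posterior = 0.119.
Bob: numerator 0.934·0.373 = 0.34838; evidence = 0.34838+0.156·0.627 = 0.44619; posterior = 0.781.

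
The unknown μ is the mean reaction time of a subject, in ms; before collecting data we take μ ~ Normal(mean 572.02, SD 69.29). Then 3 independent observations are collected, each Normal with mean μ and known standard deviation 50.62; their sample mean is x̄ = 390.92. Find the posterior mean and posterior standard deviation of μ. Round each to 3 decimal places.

With known σ, the Normal prior is conjugate. Weight on the data is w = (n/σ²)/(n/σ² + 1/τ₀²) = 0.00117078/(0.00117078+0.00020829) = 0.84897.
Posterior mean = w·x̄ + (1−w)·μ₀ = 0.84897·390.92 + 0.15103·572.02 = 418.272. Posterior variance = 1/(0.00117078+0.00020829) = 725.126, so SD = 26.928.

Posterior mean ≈ 418.272; posterior SD ≈ 26.928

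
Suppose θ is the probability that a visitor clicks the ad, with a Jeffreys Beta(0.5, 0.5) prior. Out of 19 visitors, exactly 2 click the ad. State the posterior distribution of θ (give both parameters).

Observing 2 successes and 17 failures updates Beta(0.5, 0.5) by adding the success and failure counts to the two shape parameters: α = 0.5+2 = 2.5, β = 0.5+17 = 17.5.

Posterior: Beta(2.5, 17.5)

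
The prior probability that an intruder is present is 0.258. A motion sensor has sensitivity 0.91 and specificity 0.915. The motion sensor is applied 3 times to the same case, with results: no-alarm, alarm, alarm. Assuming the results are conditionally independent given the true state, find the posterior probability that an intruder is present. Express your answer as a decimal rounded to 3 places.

Posterior P(H) ≈ 0.797

Let H be the event that an intruder is present; start with P(H) = 0.258. P('alarm'|H) = 0.91, P('alarm'|¬H) = 0.085.
Update on result 1 ('no-alarm'): P(H) ← 0.09·0.2580 / (0.09·0.2580 + 0.915·0.7420) = 0.023220/0.70215 = 0.0331.
Update on result 2 ('alarm'): P(H) ← 0.91·0.0331 / (0.91·0.0331 + 0.085·0.9669) = 0.030094/0.11228 = 0.2680.
Update on result 3 ('alarm'): P(H) ← 0.91·0.2680 / (0.91·0.2680 + 0.085·0.7320) = 0.24389/0.30611 = 0.7967.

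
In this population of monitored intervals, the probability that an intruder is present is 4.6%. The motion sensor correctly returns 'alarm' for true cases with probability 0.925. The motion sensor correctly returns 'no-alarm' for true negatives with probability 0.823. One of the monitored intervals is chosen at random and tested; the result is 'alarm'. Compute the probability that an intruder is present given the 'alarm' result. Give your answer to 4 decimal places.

Let H be the event that an intruder is present. P(H) = 0.046, so P(¬H) = 0.954. With E the 'alarm' result, P(E|H) = 0.925 and P(E|¬H) = 0.177.
P(E) = 0.925·0.046 + 0.177·0.954 = 0.042550 + 0.16886 = 0.21141.
By Bayes' theorem, P(H|E) = 0.042550 / 0.21141 = 0.2013.

P(H | E) ≈ 0.2013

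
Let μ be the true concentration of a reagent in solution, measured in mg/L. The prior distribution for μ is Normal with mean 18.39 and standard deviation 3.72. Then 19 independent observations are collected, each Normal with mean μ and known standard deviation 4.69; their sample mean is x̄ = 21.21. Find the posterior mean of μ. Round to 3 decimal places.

With known σ, the Normal prior is conjugate. Weight on the data is w = (n/σ²)/(n/σ² + 1/τ₀²) = 0.863789/(0.863789+0.0722627) = 0.92280.
Posterior mean = w·x̄ + (1−w)·μ₀ = 0.92280·21.21 + 0.077199·18.39 = 20.992.

Posterior mean ≈ 20.992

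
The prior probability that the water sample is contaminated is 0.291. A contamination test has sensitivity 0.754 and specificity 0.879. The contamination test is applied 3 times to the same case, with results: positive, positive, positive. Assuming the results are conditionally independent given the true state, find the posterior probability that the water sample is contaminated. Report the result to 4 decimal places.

Posterior P(H) ≈ 0.9900

With H the event that the water sample is contaminated, the joint likelihood of the observed sequence is P(data|H) = 0.754·0.754·0.754 = 0.42866 and P(data|¬H) = 0.121·0.121·0.121 = 0.0017716.
Bayes: P(H|data) = 0.291·0.42866 / (0.291·0.42866 + 0.709·0.0017716) = 0.12474/0.12600 = 0.9900.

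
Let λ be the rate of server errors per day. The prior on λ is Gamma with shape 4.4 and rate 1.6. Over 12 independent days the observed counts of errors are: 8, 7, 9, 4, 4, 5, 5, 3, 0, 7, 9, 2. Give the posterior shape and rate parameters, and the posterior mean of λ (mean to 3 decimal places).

Posterior: Gamma(shape=67.4, rate=13.6); mean ≈ 4.956

The Poisson likelihood adds the total count to the shape and the number of exposure periods to the rate. Here ∑xᵢ = 63 and n = 12, so shape 4.4→67.4 and rate 1.6→13.6.
Posterior mean = shape/rate = 67.4/13.6 = 4.956.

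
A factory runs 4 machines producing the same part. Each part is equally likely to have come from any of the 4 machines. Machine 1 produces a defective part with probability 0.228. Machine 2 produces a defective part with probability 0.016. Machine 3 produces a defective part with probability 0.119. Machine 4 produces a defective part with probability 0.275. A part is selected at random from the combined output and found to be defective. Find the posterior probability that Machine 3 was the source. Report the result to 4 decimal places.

Tabulate prior·likelihood by source: [1] prior 0.25, lik 0.228, product 0.05700; [2] prior 0.25, lik 0.016, product 0.004000; [3] prior 0.25, lik 0.119, product 0.02975; [4] prior 0.25, lik 0.275, product 0.06875.
Normalizing constant = 0.15950; the posterior for Machine 3 is its product over the sum, 0.02975/0.15950 = 0.1865.

Posterior probability ≈ 0.1865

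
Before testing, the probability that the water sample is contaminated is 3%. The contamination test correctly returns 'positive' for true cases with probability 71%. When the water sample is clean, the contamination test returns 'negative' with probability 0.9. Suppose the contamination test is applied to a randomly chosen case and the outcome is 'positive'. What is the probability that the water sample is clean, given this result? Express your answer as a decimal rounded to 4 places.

P(¬H | E) ≈ 0.8199

Let H be the event that the water sample is contaminated. P(H) = 0.03, so P(¬H) = 0.97. With E the 'positive' result, P(E|H) = 0.71 and P(E|¬H) = 0.1.
P(E) = 0.71·0.03 + 0.1·0.97 = 0.021300 + 0.097000 = 0.11830.
By Bayes' theorem, P(H|E) = 0.021300 / 0.11830 = 0.1801. Hence P(¬H|E) = 1 − 0.1801 = 0.8199.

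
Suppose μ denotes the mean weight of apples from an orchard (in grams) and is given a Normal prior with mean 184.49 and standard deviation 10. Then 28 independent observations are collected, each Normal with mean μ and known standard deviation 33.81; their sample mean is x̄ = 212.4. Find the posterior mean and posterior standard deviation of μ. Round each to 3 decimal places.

Posterior mean ≈ 204.309; posterior SD ≈ 5.384

With known σ, the Normal prior is conjugate. Weight on the data is w = (n/σ²)/(n/σ² + 1/τ₀²) = 0.0244944/(0.0244944+0.0100000) = 0.71010.
Posterior mean = w·x̄ + (1−w)·μ₀ = 0.71010·212.4 + 0.28990·184.49 = 204.309. Posterior variance = 1/(0.0244944+0.0100000) = 28.9902, so SD = 5.384.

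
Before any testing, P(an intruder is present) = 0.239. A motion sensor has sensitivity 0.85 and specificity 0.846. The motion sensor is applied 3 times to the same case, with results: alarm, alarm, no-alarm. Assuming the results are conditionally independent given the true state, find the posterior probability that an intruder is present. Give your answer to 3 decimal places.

Posterior P(H) ≈ 0.629

With H the event that an intruder is present, the joint likelihood of the observed sequence is P(data|H) = 0.85·0.85·0.15 = 0.10837 and P(data|¬H) = 0.154·0.154·0.846 = 0.020064.
Bayes: P(H|data) = 0.239·0.10837 / (0.239·0.10837 + 0.761·0.020064) = 0.025902/0.041170 = 0.6291.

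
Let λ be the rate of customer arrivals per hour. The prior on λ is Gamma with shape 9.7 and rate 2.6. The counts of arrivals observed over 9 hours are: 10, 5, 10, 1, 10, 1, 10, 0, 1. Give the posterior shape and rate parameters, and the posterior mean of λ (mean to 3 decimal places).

Posterior: Gamma(shape=57.7, rate=11.6); mean ≈ 4.974

Total count ∑xᵢ = 48 over n = 9 hours.
Gamma is conjugate to the Poisson likelihood: posterior is Gamma(shape = 9.7+48 = 57.7, rate = 2.6+9 = 11.6).
Posterior mean = shape/rate = 57.7/11.6 = 4.974.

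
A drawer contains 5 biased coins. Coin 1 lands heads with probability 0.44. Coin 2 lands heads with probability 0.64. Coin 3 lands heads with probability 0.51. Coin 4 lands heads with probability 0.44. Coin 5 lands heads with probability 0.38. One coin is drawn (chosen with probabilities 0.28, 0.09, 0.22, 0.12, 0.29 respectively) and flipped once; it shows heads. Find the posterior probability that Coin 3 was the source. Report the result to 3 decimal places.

Posterior probability ≈ 0.246

P(heads|C1) = 0.44; P(heads|C2) = 0.64; P(heads|C3) = 0.51; P(heads|C4) = 0.44; P(heads|C5) = 0.38.
Prior × likelihood for each source: 0.28·0.44=0.1232, 0.09·0.64=0.05760, 0.22·0.51=0.1122, 0.12·0.44=0.05280, 0.29·0.38=0.1102. Summing gives P(heads) = 0.45600.
P(Coin 3 | heads) = 0.1122 / 0.45600 = 0.246.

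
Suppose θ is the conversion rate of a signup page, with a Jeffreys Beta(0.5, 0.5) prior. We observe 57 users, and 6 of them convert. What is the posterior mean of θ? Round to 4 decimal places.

Posterior mean ≈ 0.1121

The binomial likelihood is conjugate to the Beta prior: with 6 successes and 51 failures, the posterior is Beta(0.5+6, 0.5+51) = Beta(6.5, 51.5).
Posterior mean = α/(α+β) = 6.5/58 = 0.1121.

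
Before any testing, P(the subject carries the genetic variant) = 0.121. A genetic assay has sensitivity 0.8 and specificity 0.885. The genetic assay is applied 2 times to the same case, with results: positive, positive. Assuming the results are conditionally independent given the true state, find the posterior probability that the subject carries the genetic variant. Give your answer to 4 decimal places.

Let H be the event that the subject carries the genetic variant; start with P(H) = 0.121. P('positive'|H) = 0.8, P('positive'|¬H) = 0.115.
Update on result 1 ('positive'): P(H) ← 0.8·0.1210 / (0.8·0.1210 + 0.115·0.8790) = 0.096800/0.19789 = 0.4892.
Update on result 2 ('positive'): P(H) ← 0.8·0.4892 / (0.8·0.4892 + 0.115·0.5108) = 0.39134/0.45008 = 0.8695.

Posterior P(H) ≈ 0.8695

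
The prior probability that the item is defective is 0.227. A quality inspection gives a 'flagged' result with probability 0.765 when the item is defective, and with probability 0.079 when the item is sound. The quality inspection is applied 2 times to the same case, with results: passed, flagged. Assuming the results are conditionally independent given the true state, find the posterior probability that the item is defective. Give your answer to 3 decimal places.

Posterior P(H) ≈ 0.420

With H the event that the item is defective, the joint likelihood of the observed sequence is P(data|H) = 0.235·0.765 = 0.17977 and P(data|¬H) = 0.921·0.079 = 0.072759.
Bayes: P(H|data) = 0.227·0.17977 / (0.227·0.17977 + 0.773·0.072759) = 0.040809/0.097052 = 0.4205.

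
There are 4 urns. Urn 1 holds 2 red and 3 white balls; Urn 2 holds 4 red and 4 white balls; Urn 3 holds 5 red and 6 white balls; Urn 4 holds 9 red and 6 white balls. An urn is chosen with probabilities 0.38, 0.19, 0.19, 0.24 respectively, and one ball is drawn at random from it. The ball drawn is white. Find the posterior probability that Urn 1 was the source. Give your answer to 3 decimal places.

Posterior probability ≈ 0.436

P(white|Urn 1) = 0.6; P(white|Urn 2) = 0.5; P(white|Urn 3) = 0.5455; P(white|Urn 4) = 0.4.
Prior × likelihood for each source: 0.38·0.6=0.2280, 0.19·0.5=0.09500, 0.19·0.5455=0.1036, 0.24·0.4=0.09600. Summing gives P(white) = 0.52264.
P(Urn 1 | white) = 0.2280 / 0.52264 = 0.436.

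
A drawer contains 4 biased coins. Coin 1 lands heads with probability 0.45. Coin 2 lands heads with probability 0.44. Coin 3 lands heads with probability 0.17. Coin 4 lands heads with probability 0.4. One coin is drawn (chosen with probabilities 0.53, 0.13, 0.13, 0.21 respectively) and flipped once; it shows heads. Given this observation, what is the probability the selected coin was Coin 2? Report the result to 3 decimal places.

Tabulate prior·likelihood by source: [1] prior 0.53, lik 0.45, product 0.2385; [2] prior 0.13, lik 0.44, product 0.05720; [3] prior 0.13, lik 0.17, product 0.02210; [4] prior 0.21, lik 0.4, product 0.08400.
Normalizing constant = 0.40180; the posterior for Coin 2 is its product over the sum, 0.05720/0.40180 = 0.142.

Posterior probability ≈ 0.142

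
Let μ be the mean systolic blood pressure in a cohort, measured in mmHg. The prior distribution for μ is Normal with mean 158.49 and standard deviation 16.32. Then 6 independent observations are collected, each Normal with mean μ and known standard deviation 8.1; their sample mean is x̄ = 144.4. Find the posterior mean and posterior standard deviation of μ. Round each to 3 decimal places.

With known σ, the Normal prior is conjugate. Weight on the data is w = (n/σ²)/(n/σ² + 1/τ₀²) = 0.0914495/(0.0914495+0.00375457) = 0.96056.
Posterior mean = w·x̄ + (1−w)·μ₀ = 0.96056·144.4 + 0.039437·158.49 = 144.956. Posterior variance = 1/(0.0914495+0.00375457) = 10.5038, so SD = 3.241.

Posterior mean ≈ 144.956; posterior SD ≈ 3.241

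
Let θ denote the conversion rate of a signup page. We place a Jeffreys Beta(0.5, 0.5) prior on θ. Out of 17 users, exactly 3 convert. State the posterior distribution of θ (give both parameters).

Posterior: Beta(3.5, 14.5)

The binomial likelihood is conjugate to the Beta prior: with 3 successes and 14 failures, the posterior is Beta(0.5+3, 0.5+14) = Beta(3.5, 14.5).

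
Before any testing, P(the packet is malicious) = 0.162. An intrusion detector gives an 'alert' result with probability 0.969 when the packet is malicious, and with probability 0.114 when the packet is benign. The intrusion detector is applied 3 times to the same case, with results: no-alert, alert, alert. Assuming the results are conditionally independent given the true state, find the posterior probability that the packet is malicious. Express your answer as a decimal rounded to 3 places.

Posterior P(H) ≈ 0.328

With H the event that the packet is malicious, the joint likelihood of the observed sequence is P(data|H) = 0.031·0.969·0.969 = 0.029108 and P(data|¬H) = 0.886·0.114·0.114 = 0.011514.
Bayes: P(H|data) = 0.162·0.029108 / (0.162·0.029108 + 0.838·0.011514) = 0.0047155/0.014365 = 0.3283.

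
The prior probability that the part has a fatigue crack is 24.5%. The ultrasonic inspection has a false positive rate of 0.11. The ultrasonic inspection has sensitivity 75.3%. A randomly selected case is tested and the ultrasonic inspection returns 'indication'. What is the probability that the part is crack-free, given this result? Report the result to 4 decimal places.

P(¬H | E) ≈ 0.3104

Write H for 'the part has a fatigue crack'. Prior odds H:¬H = 0.245/0.755 = 0.32450. For the 'indication' outcome, the likelihood ratio is 0.753/0.11 = 6.8455.
Posterior odds = 0.32450 × 6.8455 = 2.2214, so P(H|E) = 2.2214/(1+2.2214) = 0.6896. Then P(¬H|E) = 1 − 0.6896 = 0.3104.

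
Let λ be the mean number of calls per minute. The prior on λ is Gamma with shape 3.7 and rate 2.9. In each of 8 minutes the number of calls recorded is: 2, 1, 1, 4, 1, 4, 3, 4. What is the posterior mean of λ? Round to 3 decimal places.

Posterior mean ≈ 2.174

Total count ∑xᵢ = 20 over n = 8 minutes.
Gamma is conjugate to the Poisson likelihood: posterior is Gamma(shape = 3.7+20 = 23.7, rate = 2.9+8 = 10.9).
Posterior mean = shape/rate = 23.7/10.9 = 2.174.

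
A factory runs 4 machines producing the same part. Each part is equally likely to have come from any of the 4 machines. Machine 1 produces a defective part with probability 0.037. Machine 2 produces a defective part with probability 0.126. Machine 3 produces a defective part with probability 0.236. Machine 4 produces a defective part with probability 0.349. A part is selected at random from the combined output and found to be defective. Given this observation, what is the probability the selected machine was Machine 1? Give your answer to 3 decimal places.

Tabulate prior·likelihood by source: [1] prior 0.25, lik 0.037, product 0.009250; [2] prior 0.25, lik 0.126, product 0.03150; [3] prior 0.25, lik 0.236, product 0.05900; [4] prior 0.25, lik 0.349, product 0.08725.
Normalizing constant = 0.18700; the posterior for Machine 1 is its product over the sum, 0.009250/0.18700 = 0.049.

Posterior probability ≈ 0.049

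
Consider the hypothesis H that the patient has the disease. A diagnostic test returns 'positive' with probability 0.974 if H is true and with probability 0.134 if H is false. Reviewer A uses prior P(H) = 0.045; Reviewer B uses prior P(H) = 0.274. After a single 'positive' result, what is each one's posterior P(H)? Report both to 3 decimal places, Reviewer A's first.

The likelihood ratio for a 'positive' result is 0.974/0.134 = 7.2687.
Reviewer A: prior odds 0.045/0.955 = 0.047120; posterior odds 0.34250; posterior probability 0.255.
Reviewer B: prior odds 0.274/0.726 = 0.37741; posterior odds 2.7433; posterior probability 0.733.

Reviewer A: 0.255; Reviewer B: 0.733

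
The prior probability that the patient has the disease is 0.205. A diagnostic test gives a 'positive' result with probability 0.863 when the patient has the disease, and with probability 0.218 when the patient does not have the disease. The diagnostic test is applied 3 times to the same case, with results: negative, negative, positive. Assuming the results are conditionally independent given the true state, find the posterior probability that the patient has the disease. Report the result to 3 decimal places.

Let H be the event that the patient has the disease; start with P(H) = 0.205. P('positive'|H) = 0.863, P('positive'|¬H) = 0.218.
Update on result 1 ('negative'): P(H) ← 0.137·0.2050 / (0.137·0.2050 + 0.782·0.7950) = 0.028085/0.64978 = 0.0432.
Update on result 2 ('negative'): P(H) ← 0.137·0.0432 / (0.137·0.0432 + 0.782·0.9568) = 0.0059215/0.75412 = 0.0079.
Update on result 3 ('positive'): P(H) ← 0.863·0.0079 / (0.863·0.0079 + 0.218·0.9921) = 0.0067764/0.22306 = 0.0304.

Posterior P(H) ≈ 0.030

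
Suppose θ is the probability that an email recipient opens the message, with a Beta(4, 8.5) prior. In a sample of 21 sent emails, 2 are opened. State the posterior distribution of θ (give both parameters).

The binomial likelihood is conjugate to the Beta prior: with 2 successes and 19 failures, the posterior is Beta(4+2, 8.5+19) = Beta(6, 27.5).

Posterior: Beta(6, 27.5)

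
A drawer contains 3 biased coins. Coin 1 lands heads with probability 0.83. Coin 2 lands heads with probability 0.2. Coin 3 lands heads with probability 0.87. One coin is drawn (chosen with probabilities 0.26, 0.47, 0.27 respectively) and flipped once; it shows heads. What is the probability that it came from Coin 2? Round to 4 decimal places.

Posterior probability ≈ 0.1726

P(heads|C1) = 0.83; P(heads|C2) = 0.2; P(heads|C3) = 0.87.
Prior × likelihood for each source: 0.26·0.83=0.2158, 0.47·0.2=0.09400, 0.27·0.87=0.2349. Summing gives P(heads) = 0.54470.
P(Coin 2 | heads) = 0.09400 / 0.54470 = 0.1726.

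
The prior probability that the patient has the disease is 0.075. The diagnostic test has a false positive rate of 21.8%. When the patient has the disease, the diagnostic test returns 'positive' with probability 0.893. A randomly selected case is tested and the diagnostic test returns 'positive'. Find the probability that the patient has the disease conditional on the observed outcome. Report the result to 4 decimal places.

Let H be the event that the patient has the disease. P(H) = 0.075, so P(¬H) = 0.925. With E the 'positive' result, P(E|H) = 0.893 and P(E|¬H) = 0.218.
P(E) = 0.893·0.075 + 0.218·0.925 = 0.066975 + 0.20165 = 0.26863.
By Bayes' theorem, P(H|E) = 0.066975 / 0.26863 = 0.2493.

P(H | E) ≈ 0.2493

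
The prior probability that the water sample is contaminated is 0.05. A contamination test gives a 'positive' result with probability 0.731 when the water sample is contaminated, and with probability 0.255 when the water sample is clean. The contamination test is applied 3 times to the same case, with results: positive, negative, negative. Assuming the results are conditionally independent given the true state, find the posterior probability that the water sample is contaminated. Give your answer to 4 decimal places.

With H the event that the water sample is contaminated, the joint likelihood of the observed sequence is P(data|H) = 0.731·0.269·0.269 = 0.052896 and P(data|¬H) = 0.255·0.745·0.745 = 0.14153.
Bayes: P(H|data) = 0.05·0.052896 / (0.05·0.052896 + 0.95·0.14153) = 0.0026448/0.13710 = 0.0193.

Posterior P(H) ≈ 0.0193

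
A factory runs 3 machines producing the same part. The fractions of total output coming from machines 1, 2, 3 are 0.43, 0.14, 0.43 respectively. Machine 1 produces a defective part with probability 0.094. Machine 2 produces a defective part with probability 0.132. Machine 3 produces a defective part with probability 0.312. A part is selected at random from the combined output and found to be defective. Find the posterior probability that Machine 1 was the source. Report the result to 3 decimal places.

P(defective|M1) = 0.094; P(defective|M2) = 0.132; P(defective|M3) = 0.312.
Prior × likelihood for each source: 0.43·0.094=0.04042, 0.14·0.132=0.01848, 0.43·0.312=0.1342. Summing gives P(defective) = 0.19306.
P(Machine 1 | defective) = 0.04042 / 0.19306 = 0.209.

Posterior probability ≈ 0.209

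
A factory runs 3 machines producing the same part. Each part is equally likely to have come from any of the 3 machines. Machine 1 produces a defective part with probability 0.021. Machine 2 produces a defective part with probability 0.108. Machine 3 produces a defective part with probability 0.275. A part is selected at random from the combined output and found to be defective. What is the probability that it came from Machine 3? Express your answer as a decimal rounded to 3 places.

Posterior probability ≈ 0.681

P(defective|M1) = 0.021; P(defective|M2) = 0.108; P(defective|M3) = 0.275.
Prior × likelihood for each source: 0.333333·0.021=0.007000, 0.333333·0.108=0.03600, 0.333333·0.275=0.09167. Summing gives P(defective) = 0.13467.
P(Machine 3 | defective) = 0.09167 / 0.13467 = 0.681.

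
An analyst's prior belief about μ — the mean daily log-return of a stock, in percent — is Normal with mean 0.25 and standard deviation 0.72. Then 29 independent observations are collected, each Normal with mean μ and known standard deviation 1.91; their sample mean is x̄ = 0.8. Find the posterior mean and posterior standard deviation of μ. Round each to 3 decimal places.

Posterior mean ≈ 0.693; posterior SD ≈ 0.318

Prior precision 1/τ₀² = 1/0.72² = 1.92901; data precision n/σ² = 29/1.91² = 7.94934.
Posterior precision = 1.92901 + 7.94934 = 9.87836, giving posterior SD = 1/√9.87836 = 0.318.
Posterior mean = (1.92901·0.25 + 7.94934·0.8) / 9.87836 = 0.693.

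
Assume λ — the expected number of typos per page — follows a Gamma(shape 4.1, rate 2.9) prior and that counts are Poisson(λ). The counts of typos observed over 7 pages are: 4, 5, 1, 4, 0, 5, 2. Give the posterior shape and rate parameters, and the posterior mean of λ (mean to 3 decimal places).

The Poisson likelihood adds the total count to the shape and the number of exposure periods to the rate. Here ∑xᵢ = 21 and n = 7, so shape 4.1→25.1 and rate 2.9→9.9.
E[λ | data] = 25.1/9.9 = 2.535.

Posterior: Gamma(shape=25.1, rate=9.9); mean ≈ 2.535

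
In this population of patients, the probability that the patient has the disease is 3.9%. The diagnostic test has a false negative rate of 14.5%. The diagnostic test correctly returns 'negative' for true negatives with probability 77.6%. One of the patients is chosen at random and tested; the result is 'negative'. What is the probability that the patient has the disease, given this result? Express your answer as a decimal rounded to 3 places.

P(H | E) ≈ 0.008

Let H be the event that the patient has the disease. P(H) = 0.039, so P(¬H) = 0.961. With E the 'negative' result, P(E|H) = 0.145 and P(E|¬H) = 0.776.
P(E) = 0.145·0.039 + 0.776·0.961 = 0.0056550 + 0.74574 = 0.75139.
By Bayes' theorem, P(H|E) = 0.0056550 / 0.75139 = 0.008.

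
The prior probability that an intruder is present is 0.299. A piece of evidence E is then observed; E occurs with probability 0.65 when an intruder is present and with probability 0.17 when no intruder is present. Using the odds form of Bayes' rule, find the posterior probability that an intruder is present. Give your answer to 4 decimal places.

Prior odds = 0.299/(1−0.299) = 0.42653. In log-odds, ln(0.42653) = -0.85206.
Add log likelihood ratio: ln(3.8235) = 1.3412.
Posterior log-odds = 0.48911, so posterior odds = exp(0.48911) = 1.6309. Converting, P(H|E) = 1.6309/2.6309 = 0.6199.

Posterior probability ≈ 0.6199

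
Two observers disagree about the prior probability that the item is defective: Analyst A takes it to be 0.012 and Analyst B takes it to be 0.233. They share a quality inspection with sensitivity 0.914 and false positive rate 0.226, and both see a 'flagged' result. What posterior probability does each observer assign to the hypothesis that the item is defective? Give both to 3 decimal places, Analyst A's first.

The likelihood ratio for a 'flagged' result is 0.914/0.226 = 4.0442.
Analyst A: prior odds 0.012/0.988 = 0.012146; posterior odds 0.049120; posterior probability 0.047.
Analyst B: prior odds 0.233/0.767 = 0.30378; posterior odds 1.2286; posterior probability 0.551.

Analyst A: 0.047; Analyst B: 0.551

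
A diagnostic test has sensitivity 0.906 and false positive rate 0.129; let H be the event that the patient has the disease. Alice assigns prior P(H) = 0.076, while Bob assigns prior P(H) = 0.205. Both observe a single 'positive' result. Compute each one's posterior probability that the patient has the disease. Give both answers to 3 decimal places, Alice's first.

Alice: 0.366; Bob: 0.644

The likelihood ratio for a 'positive' result is 0.906/0.129 = 7.0233.
Alice: prior odds 0.076/0.924 = 0.082251; posterior odds 0.57767; posterior probability 0.366.
Bob: prior odds 0.205/0.795 = 0.25786; posterior odds 1.8110; posterior probability 0.644.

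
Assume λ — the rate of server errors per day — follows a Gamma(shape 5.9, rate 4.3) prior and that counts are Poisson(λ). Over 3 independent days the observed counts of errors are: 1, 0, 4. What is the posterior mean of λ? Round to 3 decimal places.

Posterior mean ≈ 1.493

The Poisson likelihood adds the total count to the shape and the number of exposure periods to the rate. Here ∑xᵢ = 5 and n = 3, so shape 5.9→10.9 and rate 4.3→7.3.
E[λ | data] = 10.9/7.3 = 1.493.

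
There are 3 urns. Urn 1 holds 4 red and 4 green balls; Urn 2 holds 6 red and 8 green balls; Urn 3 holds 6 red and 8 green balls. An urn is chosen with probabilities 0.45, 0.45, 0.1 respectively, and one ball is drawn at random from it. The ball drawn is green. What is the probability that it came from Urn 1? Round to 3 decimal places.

Tabulate prior·likelihood by source: [1] prior 0.45, lik 0.5, product 0.2250; [2] prior 0.45, lik 0.5714, product 0.2571; [3] prior 0.1, lik 0.5714, product 0.05714.
Normalizing constant = 0.53929; the posterior for Urn 1 is its product over the sum, 0.2250/0.53929 = 0.417.

Posterior probability ≈ 0.417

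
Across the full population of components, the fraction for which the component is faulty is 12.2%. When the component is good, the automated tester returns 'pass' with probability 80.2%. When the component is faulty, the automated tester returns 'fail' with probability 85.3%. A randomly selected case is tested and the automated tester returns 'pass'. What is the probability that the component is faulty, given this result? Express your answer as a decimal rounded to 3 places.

Let H be the event that the component is faulty. P(H) = 0.122, so P(¬H) = 0.878. With E the 'pass' result, P(E|H) = 0.147 and P(E|¬H) = 0.802.
P(E) = 0.147·0.122 + 0.802·0.878 = 0.017934 + 0.70416 = 0.72209.
By Bayes' theorem, P(H|E) = 0.017934 / 0.72209 = 0.025.

P(H | E) ≈ 0.025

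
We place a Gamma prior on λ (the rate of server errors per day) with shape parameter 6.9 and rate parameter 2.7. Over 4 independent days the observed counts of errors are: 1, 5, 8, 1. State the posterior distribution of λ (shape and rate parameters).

Posterior: Gamma(shape=21.9, rate=6.7)

Total count ∑xᵢ = 15 over n = 4 days.
Gamma is conjugate to the Poisson likelihood: posterior is Gamma(shape = 6.9+15 = 21.9, rate = 2.7+4 = 6.7).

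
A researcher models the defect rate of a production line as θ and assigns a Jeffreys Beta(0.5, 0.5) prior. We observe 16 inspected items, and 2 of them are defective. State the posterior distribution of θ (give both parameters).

Observing 2 successes and 14 failures updates Beta(0.5, 0.5) by adding the success and failure counts to the two shape parameters: α = 0.5+2 = 2.5, β = 0.5+14 = 14.5.

Posterior: Beta(2.5, 14.5)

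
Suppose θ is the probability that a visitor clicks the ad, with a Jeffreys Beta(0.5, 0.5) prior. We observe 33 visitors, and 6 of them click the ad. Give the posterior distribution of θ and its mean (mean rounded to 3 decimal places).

The binomial likelihood is conjugate to the Beta prior: with 6 successes and 27 failures, the posterior is Beta(0.5+6, 0.5+27) = Beta(6.5, 27.5).
Posterior mean = α/(α+β) = 6.5/34 = 0.191.

Posterior: Beta(6.5, 27.5); mean ≈ 0.191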